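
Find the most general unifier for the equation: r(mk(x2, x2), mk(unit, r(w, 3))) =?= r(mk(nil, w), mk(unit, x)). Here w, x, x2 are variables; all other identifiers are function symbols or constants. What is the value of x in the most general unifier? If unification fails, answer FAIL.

Decompose r/2: mk(x2, x2) =?= mk(nil, w),  mk(unit, r(w, 3)) =?= mk(unit, x).
Decompose mk/2: x2 =?= nil,  x2 =?= w.
Bind x2 := nil; substituting into the one remaining equation that mentions x2 gives: nil =?= w.
Bind w := nil; substituting into the remaining equation gives: mk(unit, r(nil, 3)) =?= mk(unit, x).
Decompose mk/2: unit =?= unit,  r(nil, 3) =?= x.
Delete trivial equation unit =?= unit.
Bind x := r(nil, 3).
MGU = { x2 ↦ nil, w ↦ nil, x ↦ r(nil, 3) }, so x ↦ r(nil, 3).

r(nil, 3)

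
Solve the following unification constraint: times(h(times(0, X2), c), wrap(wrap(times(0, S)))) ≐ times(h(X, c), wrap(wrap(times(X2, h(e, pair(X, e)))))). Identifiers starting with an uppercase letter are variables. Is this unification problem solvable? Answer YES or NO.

YES

Decompose times/2: h(times(0, X2), c) ≐ h(X, c),  wrap(wrap(times(0, S))) ≐ wrap(wrap(times(X2, h(e, pair(X, e))))).
Decompose h/2: times(0, X2) ≐ X,  c ≐ c.
Bind X := times(0, X2); substituting into the one remaining equation that mentions X gives: wrap(wrap(times(0, S))) ≐ wrap(wrap(times(X2, h(e, pair(times(0, X2), e))))).
Delete trivial equation c ≐ c.
Decompose wrap/1: wrap(times(0, S)) ≐ wrap(times(X2, h(e, pair(times(0, X2), e)))).
Decompose wrap/1: times(0, S) ≐ times(X2, h(e, pair(times(0, X2), e))).
Decompose times/2: 0 ≐ X2,  S ≐ h(e, pair(times(0, X2), e)).
Bind X2 := 0; substituting into the remaining equation gives: S ≐ h(e, pair(times(0, 0), e)). Substituting into the earlier binding gives X := times(0, 0).
Bind S := h(e, pair(times(0, 0), e)).
No equations remain and no clash or occurs-check failure arose, so a unifier exists.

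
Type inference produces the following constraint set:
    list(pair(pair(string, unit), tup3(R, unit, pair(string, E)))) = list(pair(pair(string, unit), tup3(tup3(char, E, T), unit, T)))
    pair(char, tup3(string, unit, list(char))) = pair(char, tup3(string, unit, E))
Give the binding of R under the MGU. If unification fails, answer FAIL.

tup3(char, list(char), pair(string, list(char)))

Decompose list/1: pair(pair(string, unit), tup3(R, unit, pair(string, E))) = pair(pair(string, unit), tup3(tup3(char, E, T), unit, T)).
Decompose pair/2: pair(string, unit) = pair(string, unit),  tup3(R, unit, pair(string, E)) = tup3(tup3(char, E, T), unit, T).
Delete trivial equation pair(string, unit) = pair(string, unit).
Decompose tup3/3: R = tup3(char, E, T),  unit = unit,  pair(string, E) = T.
Bind R := tup3(char, E, T); no other remaining equation mentions R.
Delete trivial equation unit = unit.
Bind T := pair(string, E); no other remaining equation mentions T. Substituting into the earlier binding gives R := tup3(char, E, pair(string, E)).
Decompose pair/2: char = char,  tup3(string, unit, list(char)) = tup3(string, unit, E).
Delete trivial equation char = char.
Decompose tup3/3: string = string,  unit = unit,  list(char) = E.
Delete trivial equation string = string.
Delete trivial equation unit = unit.
Bind E := list(char). Substituting into the earlier bindings gives R := tup3(char, list(char), pair(string, list(char))), T := pair(string, list(char)).
MGU = { R ↦ tup3(char, list(char), pair(string, list(char))), T ↦ pair(string, list(char)), E ↦ list(char) }, so R ↦ tup3(char, list(char), pair(string, list(char))).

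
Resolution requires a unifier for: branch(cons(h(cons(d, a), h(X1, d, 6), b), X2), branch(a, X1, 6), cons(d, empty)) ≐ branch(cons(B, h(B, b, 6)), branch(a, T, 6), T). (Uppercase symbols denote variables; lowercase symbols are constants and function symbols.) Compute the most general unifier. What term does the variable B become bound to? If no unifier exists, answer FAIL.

Decompose branch/3: cons(h(cons(d, a), h(X1, d, 6), b), X2) ≐ cons(B, h(B, b, 6)),  branch(a, X1, 6) ≐ branch(a, T, 6),  cons(d, empty) ≐ T.
Decompose cons/2: h(cons(d, a), h(X1, d, 6), b) ≐ B,  X2 ≐ h(B, b, 6).
Bind B := h(cons(d, a), h(X1, d, 6), b); substituting into the one remaining equation that mentions B gives: X2 ≐ h(h(cons(d, a), h(X1, d, 6), b), b, 6).
Bind X2 := h(h(cons(d, a), h(X1, d, 6), b), b, 6); no other remaining equation mentions X2.
Decompose branch/3: a ≐ a,  X1 ≐ T,  6 ≐ 6.
Delete trivial equation a ≐ a.
Bind X1 := T; no other remaining equation mentions X1. Substituting into the earlier bindings gives B := h(cons(d, a), h(T, d, 6), b), X2 := h(h(cons(d, a), h(T, d, 6), b), b, 6).
Delete trivial equation 6 ≐ 6.
Bind T := cons(d, empty). Substituting into the earlier bindings gives B := h(cons(d, a), h(cons(d, empty), d, 6), b), X2 := h(h(cons(d, a), h(cons(d, empty), d, 6), b), b, 6), X1 := cons(d, empty).
MGU = { B -> h(cons(d, a), h(cons(d, empty), d, 6), b), X2 -> h(h(cons(d, a), h(cons(d, empty), d, 6), b), b, 6), X1 -> cons(d, empty), T -> cons(d, empty) }, so B -> h(cons(d, a), h(cons(d, empty), d, 6), b).

h(cons(d, a), h(cons(d, empty), d, 6), b)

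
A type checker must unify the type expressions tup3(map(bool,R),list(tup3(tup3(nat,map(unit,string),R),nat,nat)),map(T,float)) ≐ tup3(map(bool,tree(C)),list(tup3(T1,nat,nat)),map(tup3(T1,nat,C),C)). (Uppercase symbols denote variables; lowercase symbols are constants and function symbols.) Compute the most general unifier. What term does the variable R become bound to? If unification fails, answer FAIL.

tree(float)

Decompose tup3/3: map(bool,R) ≐ map(bool,tree(C)),  list(tup3(tup3(nat,map(unit,string),R),nat,nat)) ≐ list(tup3(T1,nat,nat)),  map(T,float) ≐ map(tup3(T1,nat,C),C).
Decompose map/2: bool ≐ bool,  R ≐ tree(C).
Delete trivial equation bool ≐ bool.
Bind R := tree(C); substituting into the one remaining equation that mentions R gives: list(tup3(tup3(nat,map(unit,string),tree(C)),nat,nat)) ≐ list(tup3(T1,nat,nat)).
Decompose list/1: tup3(tup3(nat,map(unit,string),tree(C)),nat,nat) ≐ tup3(T1,nat,nat).
Decompose tup3/3: tup3(nat,map(unit,string),tree(C)) ≐ T1,  nat ≐ nat,  nat ≐ nat.
Bind T1 := tup3(nat,map(unit,string),tree(C)); substituting into the one remaining equation that mentions T1 gives: map(T,float) ≐ map(tup3(tup3(nat,map(unit,string),tree(C)),nat,C),C).
Delete trivial equation nat ≐ nat.
Delete trivial equation nat ≐ nat.
Decompose map/2: T ≐ tup3(tup3(nat,map(unit,string),tree(C)),nat,C),  float ≐ C.
Bind T := tup3(tup3(nat,map(unit,string),tree(C)),nat,C); no other remaining equation mentions T.
Bind C := float. Substituting into the earlier bindings gives R := tree(float), T1 := tup3(nat,map(unit,string),tree(float)), T := tup3(tup3(nat,map(unit,string),tree(float)),nat,float).
MGU = { R := tree(float), T1 := tup3(nat,map(unit,string),tree(float)), T := tup3(tup3(nat,map(unit,string),tree(float)),nat,float), C := float }, so R := tree(float).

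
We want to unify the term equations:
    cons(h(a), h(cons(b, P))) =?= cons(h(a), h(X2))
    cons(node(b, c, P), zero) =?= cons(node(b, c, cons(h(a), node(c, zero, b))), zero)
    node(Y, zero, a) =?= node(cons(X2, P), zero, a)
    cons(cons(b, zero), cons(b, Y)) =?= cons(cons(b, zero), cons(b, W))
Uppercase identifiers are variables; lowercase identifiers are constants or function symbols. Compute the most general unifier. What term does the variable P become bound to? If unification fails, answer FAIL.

cons(h(a), node(c, zero, b))

Decompose cons/2: h(a) =?= h(a),  h(cons(b, P)) =?= h(X2).
Delete trivial equation h(a) =?= h(a).
Decompose h/1: cons(b, P) =?= X2.
Bind X2 := cons(b, P); substituting into the one remaining equation that mentions X2 gives: node(Y, zero, a) =?= node(cons(cons(b, P), P), zero, a).
Decompose cons/2: node(b, c, P) =?= node(b, c, cons(h(a), node(c, zero, b))),  zero =?= zero.
Decompose node/3: b =?= b,  c =?= c,  P =?= cons(h(a), node(c, zero, b)).
Delete trivial equation b =?= b.
Delete trivial equation c =?= c.
Bind P := cons(h(a), node(c, zero, b)); substituting into the one remaining equation that mentions P gives: node(Y, zero, a) =?= node(cons(cons(b, cons(h(a), node(c, zero, b))), cons(h(a), node(c, zero, b))), zero, a). Substituting into the earlier binding gives X2 := cons(b, cons(h(a), node(c, zero, b))).
Delete trivial equation zero =?= zero.
Decompose node/3: Y =?= cons(cons(b, cons(h(a), node(c, zero, b))), cons(h(a), node(c, zero, b))),  zero =?= zero,  a =?= a.
Bind Y := cons(cons(b, cons(h(a), node(c, zero, b))), cons(h(a), node(c, zero, b))); substituting into the one remaining equation that mentions Y gives: cons(cons(b, zero), cons(b, cons(cons(b, cons(h(a), node(c, zero, b))), cons(h(a), node(c, zero, b))))) =?= cons(cons(b, zero), cons(b, W)).
Delete trivial equation zero =?= zero.
Delete trivial equation a =?= a.
Decompose cons/2: cons(b, zero) =?= cons(b, zero),  cons(b, cons(cons(b, cons(h(a), node(c, zero, b))), cons(h(a), node(c, zero, b)))) =?= cons(b, W).
Delete trivial equation cons(b, zero) =?= cons(b, zero).
Decompose cons/2: b =?= b,  cons(cons(b, cons(h(a), node(c, zero, b))), cons(h(a), node(c, zero, b))) =?= W.
Delete trivial equation b =?= b.
Bind W := cons(cons(b, cons(h(a), node(c, zero, b))), cons(h(a), node(c, zero, b))).
MGU = { X2 -> cons(b, cons(h(a), node(c, zero, b))), P -> cons(h(a), node(c, zero, b)), Y -> cons(cons(b, cons(h(a), node(c, zero, b))), cons(h(a), node(c, zero, b))), W -> cons(cons(b, cons(h(a), node(c, zero, b))), cons(h(a), node(c, zero, b))) }, so P -> cons(h(a), node(c, zero, b)).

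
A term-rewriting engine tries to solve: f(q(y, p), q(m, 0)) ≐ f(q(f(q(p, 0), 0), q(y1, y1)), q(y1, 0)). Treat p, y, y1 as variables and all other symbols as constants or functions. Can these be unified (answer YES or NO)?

Decompose f/2: q(y, p) ≐ q(f(q(p, 0), 0), q(y1, y1)),  q(m, 0) ≐ q(y1, 0).
Decompose q/2: y ≐ f(q(p, 0), 0),  p ≐ q(y1, y1).
Bind y := f(q(p, 0), 0); no other remaining equation mentions y.
Bind p := q(y1, y1); no other remaining equation mentions p. Substituting into the earlier binding gives y := f(q(q(y1, y1), 0), 0).
Decompose q/2: m ≐ y1,  0 ≐ 0.
Bind y1 := m; no other remaining equation mentions y1. Substituting into the earlier bindings gives y := f(q(q(m, m), 0), 0), p := q(m, m).
Delete trivial equation 0 ≐ 0.
No equations remain and no clash or occurs-check failure arose, so a unifier exists.

YES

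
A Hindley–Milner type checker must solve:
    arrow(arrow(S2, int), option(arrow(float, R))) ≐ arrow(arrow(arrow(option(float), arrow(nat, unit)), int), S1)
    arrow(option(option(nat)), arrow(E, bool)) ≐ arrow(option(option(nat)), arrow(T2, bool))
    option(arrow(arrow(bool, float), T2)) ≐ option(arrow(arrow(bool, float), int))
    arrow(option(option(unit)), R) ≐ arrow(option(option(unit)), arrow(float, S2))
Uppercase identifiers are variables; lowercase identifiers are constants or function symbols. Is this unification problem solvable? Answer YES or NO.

Decompose arrow/2: arrow(S2, int) ≐ arrow(arrow(option(float), arrow(nat, unit)), int),  option(arrow(float, R)) ≐ S1.
Decompose arrow/2: S2 ≐ arrow(option(float), arrow(nat, unit)),  int ≐ int.
Bind S2 := arrow(option(float), arrow(nat, unit)); substituting into the one remaining equation that mentions S2 gives: arrow(option(option(unit)), R) ≐ arrow(option(option(unit)), arrow(float, arrow(option(float), arrow(nat, unit)))).
Delete trivial equation int ≐ int.
Bind S1 := option(arrow(float, R)); no other remaining equation mentions S1.
Decompose arrow/2: option(option(nat)) ≐ option(option(nat)),  arrow(E, bool) ≐ arrow(T2, bool).
Delete trivial equation option(option(nat)) ≐ option(option(nat)).
Decompose arrow/2: E ≐ T2,  bool ≐ bool.
Bind E := T2; no other remaining equation mentions E.
Delete trivial equation bool ≐ bool.
Decompose option/1: arrow(arrow(bool, float), T2) ≐ arrow(arrow(bool, float), int).
Decompose arrow/2: arrow(bool, float) ≐ arrow(bool, float),  T2 ≐ int.
Delete trivial equation arrow(bool, float) ≐ arrow(bool, float).
Bind T2 := int; no other remaining equation mentions T2. Substituting into the earlier binding gives E := int.
Decompose arrow/2: option(option(unit)) ≐ option(option(unit)),  R ≐ arrow(float, arrow(option(float), arrow(nat, unit))).
Delete trivial equation option(option(unit)) ≐ option(option(unit)).
Bind R := arrow(float, arrow(option(float), arrow(nat, unit))). Substituting into the earlier binding gives S1 := option(arrow(float, arrow(float, arrow(option(float), arrow(nat, unit))))).
No equations remain and no clash or occurs-check failure arose, so a unifier exists.

YES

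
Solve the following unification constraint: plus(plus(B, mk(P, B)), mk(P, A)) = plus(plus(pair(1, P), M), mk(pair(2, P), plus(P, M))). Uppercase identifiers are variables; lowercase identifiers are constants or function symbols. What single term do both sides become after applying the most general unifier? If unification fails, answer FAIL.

FAIL

Decompose plus/2: plus(B, mk(P, B)) = plus(pair(1, P), M),  mk(P, A) = mk(pair(2, P), plus(P, M)).
Decompose plus/2: B = pair(1, P),  mk(P, B) = M.
Bind B := pair(1, P); substituting into the one remaining equation that mentions B gives: mk(P, pair(1, P)) = M.
Bind M := mk(P, pair(1, P)); substituting into the remaining equation gives: mk(P, A) = mk(pair(2, P), plus(P, mk(P, pair(1, P)))).
Decompose mk/2: P = pair(2, P),  A = plus(P, mk(P, pair(1, P))).
Occurs check fails: P occurs in pair(2, P); the equation P = pair(2, P) has no finite solution.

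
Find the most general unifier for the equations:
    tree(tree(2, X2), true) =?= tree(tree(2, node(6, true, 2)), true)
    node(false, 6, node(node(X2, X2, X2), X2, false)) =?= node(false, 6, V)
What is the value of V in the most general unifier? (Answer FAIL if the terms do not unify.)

node(node(node(6, true, 2), node(6, true, 2), node(6, true, 2)), node(6, true, 2), false)

Decompose tree/2: tree(2, X2) =?= tree(2, node(6, true, 2)),  true =?= true.
Decompose tree/2: 2 =?= 2,  X2 =?= node(6, true, 2).
Delete trivial equation 2 =?= 2.
Bind X2 := node(6, true, 2); substituting into the one remaining equation that mentions X2 gives: node(false, 6, node(node(node(6, true, 2), node(6, true, 2), node(6, true, 2)), node(6, true, 2), false)) =?= node(false, 6, V).
Delete trivial equation true =?= true.
Decompose node/3: false =?= false,  6 =?= 6,  node(node(node(6, true, 2), node(6, true, 2), node(6, true, 2)), node(6, true, 2), false) =?= V.
Delete trivial equation false =?= false.
Delete trivial equation 6 =?= 6.
Bind V := node(node(node(6, true, 2), node(6, true, 2), node(6, true, 2)), node(6, true, 2), false).
MGU = { X2 -> node(6, true, 2), V -> node(node(node(6, true, 2), node(6, true, 2), node(6, true, 2)), node(6, true, 2), false) }, so V -> node(node(node(6, true, 2), node(6, true, 2), node(6, true, 2)), node(6, true, 2), false).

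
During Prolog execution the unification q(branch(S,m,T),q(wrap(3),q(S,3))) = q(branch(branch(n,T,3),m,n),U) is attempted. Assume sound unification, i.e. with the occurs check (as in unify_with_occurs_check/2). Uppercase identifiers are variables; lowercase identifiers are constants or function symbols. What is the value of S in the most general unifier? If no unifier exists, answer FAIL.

Decompose q/2: branch(S,m,T) = branch(branch(n,T,3),m,n),  q(wrap(3),q(S,3)) = U.
Decompose branch/3: S = branch(n,T,3),  m = m,  T = n.
Bind S := branch(n,T,3); substituting into the one remaining equation that mentions S gives: q(wrap(3),q(branch(n,T,3),3)) = U.
Delete trivial equation m = m.
Bind T := n; substituting into the remaining equation gives: q(wrap(3),q(branch(n,n,3),3)) = U. Substituting into the earlier binding gives S := branch(n,n,3).
Bind U := q(wrap(3),q(branch(n,n,3),3)).
MGU = { S ↦ branch(n,n,3), T ↦ n, U ↦ q(wrap(3),q(branch(n,n,3),3)) }, so S ↦ branch(n,n,3).

branch(n,n,3)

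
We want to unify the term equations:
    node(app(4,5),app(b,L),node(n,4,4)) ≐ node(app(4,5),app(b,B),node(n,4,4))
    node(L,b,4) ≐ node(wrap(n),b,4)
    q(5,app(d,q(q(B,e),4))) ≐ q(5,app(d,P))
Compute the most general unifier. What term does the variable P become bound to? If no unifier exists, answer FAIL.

q(q(wrap(n),e),4)

Decompose node/3: app(4,5) ≐ app(4,5),  app(b,L) ≐ app(b,B),  node(n,4,4) ≐ node(n,4,4).
Delete trivial equation app(4,5) ≐ app(4,5).
Decompose app/2: b ≐ b,  L ≐ B.
Delete trivial equation b ≐ b.
Bind L := B; substituting into the one remaining equation that mentions L gives: node(B,b,4) ≐ node(wrap(n),b,4).
Delete trivial equation node(n,4,4) ≐ node(n,4,4).
Decompose node/3: B ≐ wrap(n),  b ≐ b,  4 ≐ 4.
Bind B := wrap(n); substituting into the one remaining equation that mentions B gives: q(5,app(d,q(q(wrap(n),e),4))) ≐ q(5,app(d,P)). Substituting into the earlier binding gives L := wrap(n).
Delete trivial equation b ≐ b.
Delete trivial equation 4 ≐ 4.
Decompose q/2: 5 ≐ 5,  app(d,q(q(wrap(n),e),4)) ≐ app(d,P).
Delete trivial equation 5 ≐ 5.
Decompose app/2: d ≐ d,  q(q(wrap(n),e),4) ≐ P.
Delete trivial equation d ≐ d.
Bind P := q(q(wrap(n),e),4).
MGU = { L -> wrap(n), B -> wrap(n), P -> q(q(wrap(n),e),4) }, so P -> q(q(wrap(n),e),4).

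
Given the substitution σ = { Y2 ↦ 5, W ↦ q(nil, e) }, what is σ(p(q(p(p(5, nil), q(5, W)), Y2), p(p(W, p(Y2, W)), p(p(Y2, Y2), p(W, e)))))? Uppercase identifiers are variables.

p(q(p(p(5, nil), q(5, q(nil, e))), 5), p(p(q(nil, e), p(5, q(nil, e))), p(p(5, 5), p(q(nil, e), e))))

Replace each occurrence of Y2 with 5.
Replace each occurrence of W with q(nil, e).
Result: p(q(p(p(5, nil), q(5, q(nil, e))), 5), p(p(q(nil, e), p(5, q(nil, e))), p(p(5, 5), p(q(nil, e), e)))).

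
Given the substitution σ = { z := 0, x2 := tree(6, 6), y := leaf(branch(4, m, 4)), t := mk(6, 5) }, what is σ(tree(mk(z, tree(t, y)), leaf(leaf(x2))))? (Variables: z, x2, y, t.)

tree(mk(0, tree(mk(6, 5), leaf(branch(4, m, 4)))), leaf(leaf(tree(6, 6))))

Replace each occurrence of z with 0.
Replace each occurrence of x2 with tree(6, 6).
Replace each occurrence of y with leaf(branch(4, m, 4)).
Replace each occurrence of t with mk(6, 5).
Result: tree(mk(0, tree(mk(6, 5), leaf(branch(4, m, 4)))), leaf(leaf(tree(6, 6)))).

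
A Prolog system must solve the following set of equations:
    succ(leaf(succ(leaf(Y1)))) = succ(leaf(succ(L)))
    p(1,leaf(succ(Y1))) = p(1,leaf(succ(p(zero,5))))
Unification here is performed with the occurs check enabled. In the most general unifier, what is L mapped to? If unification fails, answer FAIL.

Decompose succ/1: leaf(succ(leaf(Y1))) = leaf(succ(L)).
Decompose leaf/1: succ(leaf(Y1)) = succ(L).
Decompose succ/1: leaf(Y1) = L.
Bind L := leaf(Y1); no other remaining equation mentions L.
Decompose p/2: 1 = 1,  leaf(succ(Y1)) = leaf(succ(p(zero,5))).
Delete trivial equation 1 = 1.
Decompose leaf/1: succ(Y1) = succ(p(zero,5)).
Decompose succ/1: Y1 = p(zero,5).
Bind Y1 := p(zero,5). Substituting into the earlier binding gives L := leaf(p(zero,5)).
MGU = { L = leaf(p(zero,5)), Y1 = p(zero,5) }, so L = leaf(p(zero,5)).

leaf(p(zero,5))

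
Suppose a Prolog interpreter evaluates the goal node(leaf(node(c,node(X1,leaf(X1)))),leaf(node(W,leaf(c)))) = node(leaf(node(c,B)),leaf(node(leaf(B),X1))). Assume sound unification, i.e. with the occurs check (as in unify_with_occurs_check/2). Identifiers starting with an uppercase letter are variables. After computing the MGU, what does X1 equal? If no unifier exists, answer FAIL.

Decompose node/2: leaf(node(c,node(X1,leaf(X1)))) = leaf(node(c,B)),  leaf(node(W,leaf(c))) = leaf(node(leaf(B),X1)).
Decompose leaf/1: node(c,node(X1,leaf(X1))) = node(c,B).
Decompose node/2: c = c,  node(X1,leaf(X1)) = B.
Delete trivial equation c = c.
Bind B := node(X1,leaf(X1)); substituting into the remaining equation gives: leaf(node(W,leaf(c))) = leaf(node(leaf(node(X1,leaf(X1))),X1)).
Decompose leaf/1: node(W,leaf(c)) = node(leaf(node(X1,leaf(X1))),X1).
Decompose node/2: W = leaf(node(X1,leaf(X1))),  leaf(c) = X1.
Bind W := leaf(node(X1,leaf(X1))); no other remaining equation mentions W.
Bind X1 := leaf(c). Substituting into the earlier bindings gives B := node(leaf(c),leaf(leaf(c))), W := leaf(node(leaf(c),leaf(leaf(c)))).
MGU = { B ↦ node(leaf(c),leaf(leaf(c))), W ↦ leaf(node(leaf(c),leaf(leaf(c)))), X1 ↦ leaf(c) }, so X1 ↦ leaf(c).

leaf(c)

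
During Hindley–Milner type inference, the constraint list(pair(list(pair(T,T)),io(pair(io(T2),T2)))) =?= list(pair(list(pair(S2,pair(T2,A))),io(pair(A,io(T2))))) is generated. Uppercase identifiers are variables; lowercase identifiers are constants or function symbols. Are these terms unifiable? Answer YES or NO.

NO

Decompose list/1: pair(list(pair(T,T)),io(pair(io(T2),T2))) =?= pair(list(pair(S2,pair(T2,A))),io(pair(A,io(T2)))).
Decompose pair/2: list(pair(T,T)) =?= list(pair(S2,pair(T2,A))),  io(pair(io(T2),T2)) =?= io(pair(A,io(T2))).
Decompose list/1: pair(T,T) =?= pair(S2,pair(T2,A)).
Decompose pair/2: T =?= S2,  T =?= pair(T2,A).
Bind T := S2; substituting into the one remaining equation that mentions T gives: S2 =?= pair(T2,A).
Bind S2 := pair(T2,A); no other remaining equation mentions S2. Substituting into the earlier binding gives T := pair(T2,A).
Decompose io/1: pair(io(T2),T2) =?= pair(A,io(T2)).
Decompose pair/2: io(T2) =?= A,  T2 =?= io(T2).
Bind A := io(T2); no other remaining equation mentions A. Substituting into the earlier bindings gives T := pair(T2,io(T2)), S2 := pair(T2,io(T2)).
Occurs check fails: T2 occurs in io(T2); the equation T2 =?= io(T2) has no finite solution.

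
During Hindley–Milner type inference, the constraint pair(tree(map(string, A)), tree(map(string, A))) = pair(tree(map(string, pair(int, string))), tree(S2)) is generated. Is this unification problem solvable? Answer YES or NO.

Decompose pair/2: tree(map(string, A)) = tree(map(string, pair(int, string))),  tree(map(string, A)) = tree(S2).
Decompose tree/1: map(string, A) = map(string, pair(int, string)).
Decompose map/2: string = string,  A = pair(int, string).
Delete trivial equation string = string.
Bind A := pair(int, string); substituting into the remaining equation gives: tree(map(string, pair(int, string))) = tree(S2).
Decompose tree/1: map(string, pair(int, string)) = S2.
Bind S2 := map(string, pair(int, string)).
No equations remain and no clash or occurs-check failure arose, so a unifier exists.

YES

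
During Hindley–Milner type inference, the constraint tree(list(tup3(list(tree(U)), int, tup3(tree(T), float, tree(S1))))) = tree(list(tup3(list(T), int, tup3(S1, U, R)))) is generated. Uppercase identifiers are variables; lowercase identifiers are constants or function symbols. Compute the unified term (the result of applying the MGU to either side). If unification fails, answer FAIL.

tree(list(tup3(list(tree(float)), int, tup3(tree(tree(float)), float, tree(tree(tree(float)))))))

Decompose tree/1: list(tup3(list(tree(U)), int, tup3(tree(T), float, tree(S1)))) = list(tup3(list(T), int, tup3(S1, U, R))).
Decompose list/1: tup3(list(tree(U)), int, tup3(tree(T), float, tree(S1))) = tup3(list(T), int, tup3(S1, U, R)).
Decompose tup3/3: list(tree(U)) = list(T),  int = int,  tup3(tree(T), float, tree(S1)) = tup3(S1, U, R).
Decompose list/1: tree(U) = T.
Bind T := tree(U); substituting into the one remaining equation that mentions T gives: tup3(tree(tree(U)), float, tree(S1)) = tup3(S1, U, R).
Delete trivial equation int = int.
Decompose tup3/3: tree(tree(U)) = S1,  float = U,  tree(S1) = R.
Bind S1 := tree(tree(U)); substituting into the one remaining equation that mentions S1 gives: tree(tree(tree(U))) = R.
Bind U := float; substituting into the remaining equation gives: tree(tree(tree(float))) = R. Substituting into the earlier bindings gives T := tree(float), S1 := tree(tree(float)).
Bind R := tree(tree(tree(float))).
Applying the MGU to either side gives tree(list(tup3(list(tree(float)), int, tup3(tree(tree(float)), float, tree(tree(tree(float))))))).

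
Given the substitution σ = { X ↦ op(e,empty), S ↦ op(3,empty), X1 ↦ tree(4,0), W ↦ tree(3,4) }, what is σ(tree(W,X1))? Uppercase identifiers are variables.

Replace each occurrence of X1 with tree(4,0).
Replace each occurrence of W with tree(3,4).
Result: tree(tree(3,4),tree(4,0)).

tree(tree(3,4),tree(4,0))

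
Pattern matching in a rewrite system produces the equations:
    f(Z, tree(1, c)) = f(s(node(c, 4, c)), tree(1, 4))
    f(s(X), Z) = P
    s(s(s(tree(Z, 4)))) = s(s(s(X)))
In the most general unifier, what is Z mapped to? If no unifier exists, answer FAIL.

Decompose f/2: Z = s(node(c, 4, c)),  tree(1, c) = tree(1, 4).
Bind Z := s(node(c, 4, c)); substituting into the 2 remaining equations that mention Z gives: f(s(X), s(node(c, 4, c))) = P,  s(s(s(tree(s(node(c, 4, c)), 4)))) = s(s(s(X))).
Decompose tree/2: 1 = 1,  c = 4.
Delete trivial equation 1 = 1.
Clash: constants c and 4 differ; no unifier exists.

FAIL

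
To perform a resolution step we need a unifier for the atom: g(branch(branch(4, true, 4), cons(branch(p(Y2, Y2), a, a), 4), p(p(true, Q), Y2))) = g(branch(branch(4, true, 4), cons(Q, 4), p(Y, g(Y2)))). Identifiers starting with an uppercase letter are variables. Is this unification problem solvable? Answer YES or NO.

Decompose g/1: branch(branch(4, true, 4), cons(branch(p(Y2, Y2), a, a), 4), p(p(true, Q), Y2)) = branch(branch(4, true, 4), cons(Q, 4), p(Y, g(Y2))).
Decompose branch/3: branch(4, true, 4) = branch(4, true, 4),  cons(branch(p(Y2, Y2), a, a), 4) = cons(Q, 4),  p(p(true, Q), Y2) = p(Y, g(Y2)).
Delete trivial equation branch(4, true, 4) = branch(4, true, 4).
Decompose cons/2: branch(p(Y2, Y2), a, a) = Q,  4 = 4.
Bind Q := branch(p(Y2, Y2), a, a); substituting into the one remaining equation that mentions Q gives: p(p(true, branch(p(Y2, Y2), a, a)), Y2) = p(Y, g(Y2)).
Delete trivial equation 4 = 4.
Decompose p/2: p(true, branch(p(Y2, Y2), a, a)) = Y,  Y2 = g(Y2).
Bind Y := p(true, branch(p(Y2, Y2), a, a)); no other remaining equation mentions Y.
Occurs check fails: Y2 occurs in g(Y2); the equation Y2 = g(Y2) has no finite solution.

NO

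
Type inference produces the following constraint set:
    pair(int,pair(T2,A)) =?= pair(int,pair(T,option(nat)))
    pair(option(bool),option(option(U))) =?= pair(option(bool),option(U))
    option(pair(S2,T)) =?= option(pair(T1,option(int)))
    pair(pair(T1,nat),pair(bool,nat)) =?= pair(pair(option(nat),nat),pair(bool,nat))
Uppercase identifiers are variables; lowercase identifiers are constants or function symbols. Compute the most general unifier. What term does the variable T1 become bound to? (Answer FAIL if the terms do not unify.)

FAIL

Decompose pair/2: int =?= int,  pair(T2,A) =?= pair(T,option(nat)).
Delete trivial equation int =?= int.
Decompose pair/2: T2 =?= T,  A =?= option(nat).
Bind T2 := T; no other remaining equation mentions T2.
Bind A := option(nat); no other remaining equation mentions A.
Decompose pair/2: option(bool) =?= option(bool),  option(option(U)) =?= option(U).
Delete trivial equation option(bool) =?= option(bool).
Decompose option/1: option(U) =?= U.
Occurs check fails: U occurs in option(U); the equation U =?= option(U) has no finite solution.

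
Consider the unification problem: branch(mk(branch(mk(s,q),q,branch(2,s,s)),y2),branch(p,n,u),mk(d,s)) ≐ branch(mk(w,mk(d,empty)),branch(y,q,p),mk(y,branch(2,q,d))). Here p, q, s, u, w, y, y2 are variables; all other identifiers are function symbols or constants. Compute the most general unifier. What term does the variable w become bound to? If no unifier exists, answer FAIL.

Decompose branch/3: mk(branch(mk(s,q),q,branch(2,s,s)),y2) ≐ mk(w,mk(d,empty)),  branch(p,n,u) ≐ branch(y,q,p),  mk(d,s) ≐ mk(y,branch(2,q,d)).
Decompose mk/2: branch(mk(s,q),q,branch(2,s,s)) ≐ w,  y2 ≐ mk(d,empty).
Bind w := branch(mk(s,q),q,branch(2,s,s)); no other remaining equation mentions w.
Bind y2 := mk(d,empty); no other remaining equation mentions y2.
Decompose branch/3: p ≐ y,  n ≐ q,  u ≐ p.
Bind p := y; substituting into the one remaining equation that mentions p gives: u ≐ y.
Bind q := n; substituting into the one remaining equation that mentions q gives: mk(d,s) ≐ mk(y,branch(2,n,d)). Substituting into the earlier binding gives w := branch(mk(s,n),n,branch(2,s,s)).
Bind u := y; no other remaining equation mentions u.
Decompose mk/2: d ≐ y,  s ≐ branch(2,n,d).
Bind y := d; no other remaining equation mentions y. Substituting into the earlier bindings gives p := d, u := d.
Bind s := branch(2,n,d). Substituting into the earlier binding gives w := branch(mk(branch(2,n,d),n),n,branch(2,branch(2,n,d),branch(2,n,d))).
MGU = { w ↦ branch(mk(branch(2,n,d),n),n,branch(2,branch(2,n,d),branch(2,n,d))), y2 ↦ mk(d,empty), p ↦ d, q ↦ n, u ↦ d, y ↦ d, s ↦ branch(2,n,d) }, so w ↦ branch(mk(branch(2,n,d),n),n,branch(2,branch(2,n,d),branch(2,n,d))).

branch(mk(branch(2,n,d),n),n,branch(2,branch(2,n,d),branch(2,n,d)))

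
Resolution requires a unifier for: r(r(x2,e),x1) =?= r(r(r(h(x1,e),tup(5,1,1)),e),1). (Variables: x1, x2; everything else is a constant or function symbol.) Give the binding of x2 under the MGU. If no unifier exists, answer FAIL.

Decompose r/2: r(x2,e) =?= r(r(h(x1,e),tup(5,1,1)),e),  x1 =?= 1.
Decompose r/2: x2 =?= r(h(x1,e),tup(5,1,1)),  e =?= e.
Bind x2 := r(h(x1,e),tup(5,1,1)); no other remaining equation mentions x2.
Delete trivial equation e =?= e.
Bind x1 := 1. Substituting into the earlier binding gives x2 := r(h(1,e),tup(5,1,1)).
MGU = { x2 ↦ r(h(1,e),tup(5,1,1)), x1 ↦ 1 }, so x2 ↦ r(h(1,e),tup(5,1,1)).

r(h(1,e),tup(5,1,1))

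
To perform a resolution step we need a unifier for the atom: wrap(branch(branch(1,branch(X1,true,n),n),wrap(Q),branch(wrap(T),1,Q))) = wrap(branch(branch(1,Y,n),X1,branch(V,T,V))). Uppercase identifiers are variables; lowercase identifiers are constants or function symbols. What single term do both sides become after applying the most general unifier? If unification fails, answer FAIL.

Decompose wrap/1: branch(branch(1,branch(X1,true,n),n),wrap(Q),branch(wrap(T),1,Q)) = branch(branch(1,Y,n),X1,branch(V,T,V)).
Decompose branch/3: branch(1,branch(X1,true,n),n) = branch(1,Y,n),  wrap(Q) = X1,  branch(wrap(T),1,Q) = branch(V,T,V).
Decompose branch/3: 1 = 1,  branch(X1,true,n) = Y,  n = n.
Delete trivial equation 1 = 1.
Bind Y := branch(X1,true,n); no other remaining equation mentions Y.
Delete trivial equation n = n.
Bind X1 := wrap(Q); no other remaining equation mentions X1. Substituting into the earlier binding gives Y := branch(wrap(Q),true,n).
Decompose branch/3: wrap(T) = V,  1 = T,  Q = V.
Bind V := wrap(T); substituting into the one remaining equation that mentions V gives: Q = wrap(T).
Bind T := 1; substituting into the remaining equation gives: Q = wrap(1). Substituting into the earlier binding gives V := wrap(1).
Bind Q := wrap(1). Substituting into the earlier bindings gives Y := branch(wrap(wrap(1)),true,n), X1 := wrap(wrap(1)).
Applying the MGU to either side gives wrap(branch(branch(1,branch(wrap(wrap(1)),true,n),n),wrap(wrap(1)),branch(wrap(1),1,wrap(1)))).

wrap(branch(branch(1,branch(wrap(wrap(1)),true,n),n),wrap(wrap(1)),branch(wrap(1),1,wrap(1))))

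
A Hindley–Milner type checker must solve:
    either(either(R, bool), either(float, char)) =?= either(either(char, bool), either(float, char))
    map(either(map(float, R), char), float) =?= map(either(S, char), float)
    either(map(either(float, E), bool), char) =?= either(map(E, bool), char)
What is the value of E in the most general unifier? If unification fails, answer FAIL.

Decompose either/2: either(R, bool) =?= either(char, bool),  either(float, char) =?= either(float, char).
Decompose either/2: R =?= char,  bool =?= bool.
Bind R := char; substituting into the one remaining equation that mentions R gives: map(either(map(float, char), char), float) =?= map(either(S, char), float).
Delete trivial equation bool =?= bool.
Delete trivial equation either(float, char) =?= either(float, char).
Decompose map/2: either(map(float, char), char) =?= either(S, char),  float =?= float.
Decompose either/2: map(float, char) =?= S,  char =?= char.
Bind S := map(float, char); no other remaining equation mentions S.
Delete trivial equation char =?= char.
Delete trivial equation float =?= float.
Decompose either/2: map(either(float, E), bool) =?= map(E, bool),  char =?= char.
Decompose map/2: either(float, E) =?= E,  bool =?= bool.
Occurs check fails: E occurs in either(float, E); the equation E =?= either(float, E) has no finite solution.

FAIL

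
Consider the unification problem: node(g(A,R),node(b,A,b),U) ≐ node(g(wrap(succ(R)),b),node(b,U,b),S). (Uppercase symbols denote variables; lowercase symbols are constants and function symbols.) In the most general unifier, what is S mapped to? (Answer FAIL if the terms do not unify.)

Decompose node/3: g(A,R) ≐ g(wrap(succ(R)),b),  node(b,A,b) ≐ node(b,U,b),  U ≐ S.
Decompose g/2: A ≐ wrap(succ(R)),  R ≐ b.
Bind A := wrap(succ(R)); substituting into the one remaining equation that mentions A gives: node(b,wrap(succ(R)),b) ≐ node(b,U,b).
Bind R := b; substituting into the one remaining equation that mentions R gives: node(b,wrap(succ(b)),b) ≐ node(b,U,b). Substituting into the earlier binding gives A := wrap(succ(b)).
Decompose node/3: b ≐ b,  wrap(succ(b)) ≐ U,  b ≐ b.
Delete trivial equation b ≐ b.
Bind U := wrap(succ(b)); substituting into the one remaining equation that mentions U gives: wrap(succ(b)) ≐ S.
Delete trivial equation b ≐ b.
Bind S := wrap(succ(b)).
MGU = { A := wrap(succ(b)), R := b, U := wrap(succ(b)), S := wrap(succ(b)) }, so S := wrap(succ(b)).

wrap(succ(b))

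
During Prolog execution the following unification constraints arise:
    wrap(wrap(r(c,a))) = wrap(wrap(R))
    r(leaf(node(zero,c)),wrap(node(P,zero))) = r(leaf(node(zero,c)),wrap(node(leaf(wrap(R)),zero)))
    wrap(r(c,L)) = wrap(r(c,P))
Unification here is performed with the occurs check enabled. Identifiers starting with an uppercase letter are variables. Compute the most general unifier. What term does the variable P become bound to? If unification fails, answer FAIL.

Decompose wrap/1: wrap(r(c,a)) = wrap(R).
Decompose wrap/1: r(c,a) = R.
Bind R := r(c,a); substituting into the one remaining equation that mentions R gives: r(leaf(node(zero,c)),wrap(node(P,zero))) = r(leaf(node(zero,c)),wrap(node(leaf(wrap(r(c,a))),zero))).
Decompose r/2: leaf(node(zero,c)) = leaf(node(zero,c)),  wrap(node(P,zero)) = wrap(node(leaf(wrap(r(c,a))),zero)).
Delete trivial equation leaf(node(zero,c)) = leaf(node(zero,c)).
Decompose wrap/1: node(P,zero) = node(leaf(wrap(r(c,a))),zero).
Decompose node/2: P = leaf(wrap(r(c,a))),  zero = zero.
Bind P := leaf(wrap(r(c,a))); substituting into the one remaining equation that mentions P gives: wrap(r(c,L)) = wrap(r(c,leaf(wrap(r(c,a))))).
Delete trivial equation zero = zero.
Decompose wrap/1: r(c,L) = r(c,leaf(wrap(r(c,a)))).
Decompose r/2: c = c,  L = leaf(wrap(r(c,a))).
Delete trivial equation c = c.
Bind L := leaf(wrap(r(c,a))).
MGU = { R ↦ r(c,a), P ↦ leaf(wrap(r(c,a))), L ↦ leaf(wrap(r(c,a))) }, so P ↦ leaf(wrap(r(c,a))).

leaf(wrap(r(c,a)))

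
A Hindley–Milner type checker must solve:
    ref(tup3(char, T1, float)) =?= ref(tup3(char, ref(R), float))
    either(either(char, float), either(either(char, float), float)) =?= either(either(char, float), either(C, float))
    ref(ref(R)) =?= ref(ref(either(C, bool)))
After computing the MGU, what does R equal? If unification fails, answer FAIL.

Decompose ref/1: tup3(char, T1, float) =?= tup3(char, ref(R), float).
Decompose tup3/3: char =?= char,  T1 =?= ref(R),  float =?= float.
Delete trivial equation char =?= char.
Bind T1 := ref(R); no other remaining equation mentions T1.
Delete trivial equation float =?= float.
Decompose either/2: either(char, float) =?= either(char, float),  either(either(char, float), float) =?= either(C, float).
Delete trivial equation either(char, float) =?= either(char, float).
Decompose either/2: either(char, float) =?= C,  float =?= float.
Bind C := either(char, float); substituting into the one remaining equation that mentions C gives: ref(ref(R)) =?= ref(ref(either(either(char, float), bool))).
Delete trivial equation float =?= float.
Decompose ref/1: ref(R) =?= ref(either(either(char, float), bool)).
Decompose ref/1: R =?= either(either(char, float), bool).
Bind R := either(either(char, float), bool). Substituting into the earlier binding gives T1 := ref(either(either(char, float), bool)).
MGU = { T1 ↦ ref(either(either(char, float), bool)), C ↦ either(char, float), R ↦ either(either(char, float), bool) }, so R ↦ either(either(char, float), bool).

either(either(char, float), bool)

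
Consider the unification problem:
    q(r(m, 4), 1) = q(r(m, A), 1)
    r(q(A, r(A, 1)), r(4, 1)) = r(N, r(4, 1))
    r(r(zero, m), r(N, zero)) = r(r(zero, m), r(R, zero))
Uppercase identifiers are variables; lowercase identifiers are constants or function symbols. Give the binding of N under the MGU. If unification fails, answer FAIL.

Decompose q/2: r(m, 4) = r(m, A),  1 = 1.
Decompose r/2: m = m,  4 = A.
Delete trivial equation m = m.
Bind A := 4; substituting into the one remaining equation that mentions A gives: r(q(4, r(4, 1)), r(4, 1)) = r(N, r(4, 1)).
Delete trivial equation 1 = 1.
Decompose r/2: q(4, r(4, 1)) = N,  r(4, 1) = r(4, 1).
Bind N := q(4, r(4, 1)); substituting into the one remaining equation that mentions N gives: r(r(zero, m), r(q(4, r(4, 1)), zero)) = r(r(zero, m), r(R, zero)).
Delete trivial equation r(4, 1) = r(4, 1).
Decompose r/2: r(zero, m) = r(zero, m),  r(q(4, r(4, 1)), zero) = r(R, zero).
Delete trivial equation r(zero, m) = r(zero, m).
Decompose r/2: q(4, r(4, 1)) = R,  zero = zero.
Bind R := q(4, r(4, 1)); no other remaining equation mentions R.
Delete trivial equation zero = zero.
MGU = { A ↦ 4, N ↦ q(4, r(4, 1)), R ↦ q(4, r(4, 1)) }, so N ↦ q(4, r(4, 1)).

q(4, r(4, 1))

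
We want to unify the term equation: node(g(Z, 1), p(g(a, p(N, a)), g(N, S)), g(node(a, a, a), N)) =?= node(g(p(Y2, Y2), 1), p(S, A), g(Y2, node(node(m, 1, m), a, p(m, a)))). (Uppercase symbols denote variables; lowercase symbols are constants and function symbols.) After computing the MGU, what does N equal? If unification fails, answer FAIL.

Decompose node/3: g(Z, 1) =?= g(p(Y2, Y2), 1),  p(g(a, p(N, a)), g(N, S)) =?= p(S, A),  g(node(a, a, a), N) =?= g(Y2, node(node(m, 1, m), a, p(m, a))).
Decompose g/2: Z =?= p(Y2, Y2),  1 =?= 1.
Bind Z := p(Y2, Y2); no other remaining equation mentions Z.
Delete trivial equation 1 =?= 1.
Decompose p/2: g(a, p(N, a)) =?= S,  g(N, S) =?= A.
Bind S := g(a, p(N, a)); substituting into the one remaining equation that mentions S gives: g(N, g(a, p(N, a))) =?= A.
Bind A := g(N, g(a, p(N, a))); no other remaining equation mentions A.
Decompose g/2: node(a, a, a) =?= Y2,  N =?= node(node(m, 1, m), a, p(m, a)).
Bind Y2 := node(a, a, a); no other remaining equation mentions Y2. Substituting into the earlier binding gives Z := p(node(a, a, a), node(a, a, a)).
Bind N := node(node(m, 1, m), a, p(m, a)). Substituting into the earlier bindings gives S := g(a, p(node(node(m, 1, m), a, p(m, a)), a)), A := g(node(node(m, 1, m), a, p(m, a)), g(a, p(node(node(m, 1, m), a, p(m, a)), a))).
MGU = { Z := p(node(a, a, a), node(a, a, a)), S := g(a, p(node(node(m, 1, m), a, p(m, a)), a)), A := g(node(node(m, 1, m), a, p(m, a)), g(a, p(node(node(m, 1, m), a, p(m, a)), a))), Y2 := node(a, a, a), N := node(node(m, 1, m), a, p(m, a)) }, so N := node(node(m, 1, m), a, p(m, a)).

node(node(m, 1, m), a, p(m, a))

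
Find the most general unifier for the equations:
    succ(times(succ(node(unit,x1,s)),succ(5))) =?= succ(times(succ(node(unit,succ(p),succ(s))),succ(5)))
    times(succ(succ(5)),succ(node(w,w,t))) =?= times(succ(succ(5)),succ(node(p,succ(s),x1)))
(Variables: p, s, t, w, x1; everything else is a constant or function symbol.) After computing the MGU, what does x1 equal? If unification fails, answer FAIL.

Decompose succ/1: times(succ(node(unit,x1,s)),succ(5)) =?= times(succ(node(unit,succ(p),succ(s))),succ(5)).
Decompose times/2: succ(node(unit,x1,s)) =?= succ(node(unit,succ(p),succ(s))),  succ(5) =?= succ(5).
Decompose succ/1: node(unit,x1,s) =?= node(unit,succ(p),succ(s)).
Decompose node/3: unit =?= unit,  x1 =?= succ(p),  s =?= succ(s).
Delete trivial equation unit =?= unit.
Bind x1 := succ(p); substituting into the one remaining equation that mentions x1 gives: times(succ(succ(5)),succ(node(w,w,t))) =?= times(succ(succ(5)),succ(node(p,succ(s),succ(p)))).
Occurs check fails: s occurs in succ(s); the equation s =?= succ(s) has no finite solution.

FAIL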